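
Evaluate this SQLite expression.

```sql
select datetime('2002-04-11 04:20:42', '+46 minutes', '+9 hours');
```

+46 minutes from 2002-04-11 04:20:42 is 2002-04-11 05:06:42.
+9 hours from 2002-04-11 05:06:42 is 2002-04-11 14:06:42.

2002-04-11 14:06:42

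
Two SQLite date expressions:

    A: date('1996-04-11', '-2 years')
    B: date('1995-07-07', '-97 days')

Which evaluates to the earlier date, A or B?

A = 1994-04-11.
B = 1995-04-01.
A is earlier.

A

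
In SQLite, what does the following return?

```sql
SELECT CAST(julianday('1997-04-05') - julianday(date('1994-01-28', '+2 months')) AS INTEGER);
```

1104

Adding +2 months to 1994-01-28 gives 1994-03-28.
3 days remain in March 1994 after the 28th (31 − 28).
Full months from April 1994 through March 1997 contribute their day counts.
Then 5 days into April 1997.
Total: 3 + 30 + 31 + 30 + 31 + 31 + 30 + 31 + 30 + 31 + 31 + 28 + 31 + 30 + 31 + 30 + 31 + 31 + 30 + 31 + 30 + 31 + 31 + 29 + 31 + 30 + 31 + 30 + 31 + 31 + 30 + 31 + 30 + 31 + 31 + 28 + 31 + 5 = 1104.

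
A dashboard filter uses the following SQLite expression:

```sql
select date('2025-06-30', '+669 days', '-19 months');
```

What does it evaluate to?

2025-09-30

Applying '+669 days' to 2025-06-30: counting 669 days forward gives 2027-04-30.
Adding -19 months to 2027-04-30 gives 2025-09-30.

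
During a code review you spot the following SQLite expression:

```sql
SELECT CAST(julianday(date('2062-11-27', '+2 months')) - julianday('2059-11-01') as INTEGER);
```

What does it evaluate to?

Adding +2 months to 2062-11-27 gives 2063-01-27.
29 days remain in November 2059 after the 1st (30 − 1).
Full months from December 2059 through December 2062 contribute their day counts.
Then 27 days into January 2063.
Total: 29 + 31 + 31 + 29 + 31 + 30 + 31 + 30 + 31 + 31 + 30 + 31 + 30 + 31 + 31 + 28 + 31 + 30 + 31 + 30 + 31 + 31 + 30 + 31 + 30 + 31 + 31 + 28 + 31 + 30 + 31 + 30 + 31 + 31 + 30 + 31 + 30 + 31 + 27 = 1183.

1183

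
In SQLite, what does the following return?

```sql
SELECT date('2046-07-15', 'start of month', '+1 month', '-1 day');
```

2046-07-31

`start of month` rewinds 2046-07-15 to 2046-07-01.
Adding +1 month to 2046-07-01 gives 2046-08-01.
Going back 1 day from 2046-08-01 reaches 2046-07-31 (last day of July, 31 days).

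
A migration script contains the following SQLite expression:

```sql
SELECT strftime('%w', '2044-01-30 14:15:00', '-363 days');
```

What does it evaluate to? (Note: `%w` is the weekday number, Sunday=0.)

First apply '-363 days': 2044-01-30 14:15:00 → 2043-02-01 14:15:00.
2043-02-01 is a Sunday; with Sunday=0 that is 0.

0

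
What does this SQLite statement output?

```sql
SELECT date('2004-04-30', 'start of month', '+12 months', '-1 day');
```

2005-03-31

`start of month` rewinds 2004-04-30 to 2004-04-01.
Adding +12 months to 2004-04-01 gives 2005-04-01.
Going back 1 day from 2005-04-01 reaches 2005-03-31 (last day of March, 31 days).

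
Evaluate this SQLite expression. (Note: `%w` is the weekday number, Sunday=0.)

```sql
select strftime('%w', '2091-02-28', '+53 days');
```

0

First apply '+53 days': 2091-02-28 → 2091-04-22.
2091-04-22 is a Sunday; with Sunday=0 that is 0.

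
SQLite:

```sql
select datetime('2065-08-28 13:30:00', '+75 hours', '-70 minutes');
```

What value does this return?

2065-08-31 15:20:00

+75 hours from 2065-08-28 13:30:00 is 2065-08-31 16:30:00 (crosses midnight).
70 minutes = 1h 10m; -70 minutes from 2065-08-31 16:30:00 is 2065-08-31 15:20:00.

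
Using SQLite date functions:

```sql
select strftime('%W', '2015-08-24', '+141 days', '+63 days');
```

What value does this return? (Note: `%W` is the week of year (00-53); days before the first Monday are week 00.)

11

First apply '+141 days', '+63 days': 2015-08-24 → 2016-03-15.
2016-03-15 is a Tuesday. SQLite's %W counts Mondays since the year started; the result is 11.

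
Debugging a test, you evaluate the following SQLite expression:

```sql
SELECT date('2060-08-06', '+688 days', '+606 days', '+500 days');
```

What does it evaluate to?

Applying '+688 days' to 2060-08-06: counting 688 days forward gives 2062-06-25.
Applying '+606 days' to 2062-06-25: counting 606 days forward gives 2064-02-21.
Applying '+500 days' to 2064-02-21: counting 500 days forward gives 2065-07-05.

2065-07-05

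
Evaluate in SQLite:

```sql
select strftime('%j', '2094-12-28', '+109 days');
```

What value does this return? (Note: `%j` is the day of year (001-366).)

First apply '+109 days': 2094-12-28 → 2095-04-16.
Day-of-year for 2095-04-16: days since 2095-01-01 inclusive = 106, zero-padded to 106.

106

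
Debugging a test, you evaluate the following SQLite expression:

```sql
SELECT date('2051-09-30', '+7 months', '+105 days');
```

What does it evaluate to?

2052-08-13

Adding +7 months to 2051-09-30 gives 2052-04-30.
Applying '+105 days' to 2052-04-30: counting 105 days forward gives 2052-08-13.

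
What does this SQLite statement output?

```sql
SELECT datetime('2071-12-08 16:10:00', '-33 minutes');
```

-33 minutes from 2071-12-08 16:10:00 is 2071-12-08 15:37:00.

2071-12-08 15:37:00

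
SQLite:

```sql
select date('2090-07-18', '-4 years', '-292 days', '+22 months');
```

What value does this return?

2087-07-29

Adding -4 years to 2090-07-18 gives 2086-07-18.
Applying '-292 days' to 2086-07-18: counting 292 days back gives 2085-09-29.
Adding +22 months to 2085-09-29 gives 2087-07-29.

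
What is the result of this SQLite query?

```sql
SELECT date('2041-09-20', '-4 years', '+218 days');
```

2038-04-26

Adding -4 years to 2041-09-20 gives 2037-09-20.
Applying '+218 days' to 2037-09-20: counting 218 days forward gives 2038-04-26.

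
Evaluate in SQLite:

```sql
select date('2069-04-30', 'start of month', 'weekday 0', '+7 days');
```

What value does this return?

2069-04-14

`start of month` rewinds 2069-04-30 to 2069-04-01.
`weekday 0` advances to the next Sunday; 2069-04-01 is a Monday, so it moves forward to 2069-04-07.
Advancing 7 more days within April lands on 2069-04-14.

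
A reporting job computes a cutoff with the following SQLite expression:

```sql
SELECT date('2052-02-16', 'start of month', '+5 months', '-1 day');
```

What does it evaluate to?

`start of month` rewinds 2052-02-16 to 2052-02-01.
Adding +5 months to 2052-02-01 gives 2052-07-01.
Going back 1 day from 2052-07-01 reaches 2052-06-30 (last day of June, 30 days).

2052-06-30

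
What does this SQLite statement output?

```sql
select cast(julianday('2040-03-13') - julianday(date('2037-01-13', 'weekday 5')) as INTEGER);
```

`weekday 5` advances to the next Friday; 2037-01-13 is a Tuesday, so it moves forward to 2037-01-16.
15 days remain in January 2037 after the 16th (31 − 16).
Full months from February 2037 through February 2040 contribute their day counts.
Then 13 days into March 2040.
Total: 15 + 28 + 31 + 30 + 31 + 30 + 31 + 31 + 30 + 31 + 30 + 31 + 31 + 28 + 31 + 30 + 31 + 30 + 31 + 31 + 30 + 31 + 30 + 31 + 31 + 28 + 31 + 30 + 31 + 30 + 31 + 31 + 30 + 31 + 30 + 31 + 31 + 29 + 13 = 1152.

1152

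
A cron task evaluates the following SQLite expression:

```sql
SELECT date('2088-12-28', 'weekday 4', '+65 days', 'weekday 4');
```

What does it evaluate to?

`weekday 4` advances to the next Thursday; 2088-12-28 is a Tuesday, so it moves forward to 2088-12-30.
Applying '+65 days' to 2088-12-30: counting 65 days forward gives 2089-03-05.
`weekday 4` advances to the next Thursday; 2089-03-05 is a Saturday, so it moves forward to 2089-03-10.

2089-03-10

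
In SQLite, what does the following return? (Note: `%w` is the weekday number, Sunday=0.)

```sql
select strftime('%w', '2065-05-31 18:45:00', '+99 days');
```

1

First apply '+99 days': 2065-05-31 18:45:00 → 2065-09-07 18:45:00.
2065-09-07 is a Monday; with Sunday=0 that is 1.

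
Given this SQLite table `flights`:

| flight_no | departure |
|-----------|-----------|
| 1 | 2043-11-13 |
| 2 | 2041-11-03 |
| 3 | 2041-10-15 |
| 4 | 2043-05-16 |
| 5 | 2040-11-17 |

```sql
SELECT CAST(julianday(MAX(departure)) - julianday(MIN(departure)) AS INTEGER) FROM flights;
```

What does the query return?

1091

MIN = 2040-11-17, MAX = 2043-11-13.
13 days remain in November 2040 after the 17th (30 − 17).
Full months from December 2040 through October 2043 contribute their day counts.
Then 13 days into November 2043.
Total: 13 + 31 + 31 + 28 + 31 + 30 + 31 + 30 + 31 + 31 + 30 + 31 + 30 + 31 + 31 + 28 + 31 + 30 + 31 + 30 + 31 + 31 + 30 + 31 + 30 + 31 + 31 + 28 + 31 + 30 + 31 + 30 + 31 + 31 + 30 + 31 + 13 = 1091.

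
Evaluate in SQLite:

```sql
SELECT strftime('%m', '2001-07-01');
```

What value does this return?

07

`%m` extracts the 2-digit month (01-12): 07.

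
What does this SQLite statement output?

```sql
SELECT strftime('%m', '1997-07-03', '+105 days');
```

10

First apply '+105 days': 1997-07-03 → 1997-10-16.
`%m` extracts the 2-digit month (01-12): 10.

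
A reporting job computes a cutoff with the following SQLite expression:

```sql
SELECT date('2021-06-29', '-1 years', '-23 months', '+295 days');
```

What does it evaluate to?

2019-05-20

Adding -1 year to 2021-06-29 gives 2020-06-29.
Adding -23 months to 2020-06-29 gives 2018-07-29.
Applying '+295 days' to 2018-07-29: counting 295 days forward gives 2019-05-20.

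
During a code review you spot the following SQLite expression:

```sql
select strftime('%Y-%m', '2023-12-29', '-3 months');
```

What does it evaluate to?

2023-09

First apply '-3 months': 2023-12-29 → 2023-09-29.
`%Y-%m` extracts the year-month: 2023-09.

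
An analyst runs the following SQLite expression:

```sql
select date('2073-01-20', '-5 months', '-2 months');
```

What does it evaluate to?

Adding -5 months to 2073-01-20 gives 2072-08-20.
Adding -2 months to 2072-08-20 gives 2072-06-20.

2072-06-20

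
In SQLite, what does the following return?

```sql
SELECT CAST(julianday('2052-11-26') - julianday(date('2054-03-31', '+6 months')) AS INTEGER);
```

Adding +6 months to 2054-03-31 targets 2054-09-31. September 2054 has only 30 days, so SQLite normalizes the 1-day overflow forward to 2054-10-01.
4 days remain in November 2052 after the 26th (30 − 26).
Full months from December 2052 through September 2054 contribute their day counts.
Then 1 day into October 2054.
Total: 4 + 31 + 31 + 28 + 31 + 30 + 31 + 30 + 31 + 31 + 30 + 31 + 30 + 31 + 31 + 28 + 31 + 30 + 31 + 30 + 31 + 31 + 30 + 1 = 674.
The subtraction is earlier − later, so the result is −674 → -674.

-674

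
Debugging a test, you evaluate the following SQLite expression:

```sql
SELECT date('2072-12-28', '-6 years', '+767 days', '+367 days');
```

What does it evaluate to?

2070-02-04

Adding -6 years to 2072-12-28 gives 2066-12-28.
Applying '+767 days' to 2066-12-28: counting 767 days forward gives 2069-02-02.
Applying '+367 days' to 2069-02-02: counting 367 days forward gives 2070-02-04.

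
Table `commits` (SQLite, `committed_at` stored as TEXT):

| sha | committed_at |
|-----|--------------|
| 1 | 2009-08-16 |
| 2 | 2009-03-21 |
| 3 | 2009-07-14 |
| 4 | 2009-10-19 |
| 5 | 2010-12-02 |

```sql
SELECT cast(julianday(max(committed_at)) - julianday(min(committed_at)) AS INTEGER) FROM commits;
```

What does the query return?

MIN = 2009-03-21, MAX = 2010-12-02.
10 days remain in March 2009 after the 21st (31 − 21).
Full months from April 2009 through November 2010 contribute their day counts.
Then 2 days into December 2010.
Total: 10 + 30 + 31 + 30 + 31 + 31 + 30 + 31 + 30 + 31 + 31 + 28 + 31 + 30 + 31 + 30 + 31 + 31 + 30 + 31 + 30 + 2 = 621.

621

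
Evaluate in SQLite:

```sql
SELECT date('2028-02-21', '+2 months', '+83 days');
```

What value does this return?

Adding +2 months to 2028-02-21 gives 2028-04-21.
Applying '+83 days' to 2028-04-21: counting 83 days forward gives 2028-07-13.

2028-07-13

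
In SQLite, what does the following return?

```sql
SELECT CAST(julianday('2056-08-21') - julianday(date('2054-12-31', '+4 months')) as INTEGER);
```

478

Adding +4 months to 2054-12-31 targets 2055-04-31. April 2055 has only 30 days, so SQLite normalizes the 1-day overflow forward to 2055-05-01.
30 days remain in May 2055 after the 1st (31 − 1).
Full months from June 2055 through July 2056 contribute their day counts.
Then 21 days into August 2056.
Total: 30 + 30 + 31 + 31 + 30 + 31 + 30 + 31 + 31 + 29 + 31 + 30 + 31 + 30 + 31 + 21 = 478.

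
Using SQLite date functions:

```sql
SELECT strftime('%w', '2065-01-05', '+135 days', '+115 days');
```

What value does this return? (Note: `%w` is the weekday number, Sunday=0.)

First apply '+135 days', '+115 days': 2065-01-05 → 2065-09-12.
2065-09-12 is a Saturday; with Sunday=0 that is 6.

6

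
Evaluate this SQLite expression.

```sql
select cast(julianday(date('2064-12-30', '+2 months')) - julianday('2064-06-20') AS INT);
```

Adding +2 months to 2064-12-30 targets 2065-02-30. February 2065 has only 28 days, so SQLite normalizes the 2-day overflow forward to 2065-03-02.
10 days remain in June 2064 after the 20th (30 − 20).
Full months from July 2064 through February 2065 contribute their day counts.
Then 2 days into March 2065.
Total: 10 + 31 + 31 + 30 + 31 + 30 + 31 + 31 + 28 + 2 = 255.

255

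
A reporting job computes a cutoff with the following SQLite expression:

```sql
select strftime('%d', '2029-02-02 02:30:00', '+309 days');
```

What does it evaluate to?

08

First apply '+309 days': 2029-02-02 02:30:00 → 2029-12-08 02:30:00.
`%d` extracts the 2-digit day of month: 08.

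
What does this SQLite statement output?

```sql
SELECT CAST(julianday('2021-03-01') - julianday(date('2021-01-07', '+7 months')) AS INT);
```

-159

Adding +7 months to 2021-01-07 gives 2021-08-07.
30 days remain in March 2021 after the 1st (31 − 1).
April 2021: 30 days.
May 2021: 31 days.
June 2021: 30 days.
July 2021: 31 days.
Then 7 days into August 2021.
Total: 30 + 30 + 31 + 30 + 31 + 7 = 159.
The subtraction is earlier − later, so the result is −159 → -159.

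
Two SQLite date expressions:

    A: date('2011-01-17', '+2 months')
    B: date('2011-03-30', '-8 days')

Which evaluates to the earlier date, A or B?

A = 2011-03-17.
B = 2011-03-22.
A is earlier.

A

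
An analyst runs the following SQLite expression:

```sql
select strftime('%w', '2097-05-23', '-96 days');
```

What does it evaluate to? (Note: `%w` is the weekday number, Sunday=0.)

First apply '-96 days': 2097-05-23 → 2097-02-16.
2097-02-16 is a Saturday; with Sunday=0 that is 6.

6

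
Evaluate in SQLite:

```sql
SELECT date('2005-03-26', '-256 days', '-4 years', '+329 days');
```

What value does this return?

2001-06-07

Applying '-256 days' to 2005-03-26: counting 256 days back gives 2004-07-13.
Adding -4 years to 2004-07-13 gives 2000-07-13.
Applying '+329 days' to 2000-07-13: counting 329 days forward gives 2001-06-07.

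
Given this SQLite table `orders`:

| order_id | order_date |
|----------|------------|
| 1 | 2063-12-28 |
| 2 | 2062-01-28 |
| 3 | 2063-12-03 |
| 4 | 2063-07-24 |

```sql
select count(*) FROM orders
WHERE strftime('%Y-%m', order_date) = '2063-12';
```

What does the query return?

2

Rows with year-month 2063-12: 2063-12-28, 2063-12-03 → 2.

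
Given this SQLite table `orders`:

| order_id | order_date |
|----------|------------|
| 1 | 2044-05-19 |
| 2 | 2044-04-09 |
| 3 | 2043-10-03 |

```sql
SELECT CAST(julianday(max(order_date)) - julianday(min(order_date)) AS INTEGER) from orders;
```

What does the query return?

MIN = 2043-10-03, MAX = 2044-05-19.
28 days remain in October 2043 after the 3rd (31 − 3).
Full months from November 2043 through April 2044 contribute their day counts.
Then 19 days into May 2044.
Total: 28 + 30 + 31 + 31 + 29 + 31 + 30 + 19 = 229.

229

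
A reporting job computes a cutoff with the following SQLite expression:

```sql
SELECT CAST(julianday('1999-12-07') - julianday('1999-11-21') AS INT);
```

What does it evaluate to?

9 days remain in November 1999 after the 21st (30 − 21).
Then 7 days into December 1999.
Total: 9 + 7 = 16.

16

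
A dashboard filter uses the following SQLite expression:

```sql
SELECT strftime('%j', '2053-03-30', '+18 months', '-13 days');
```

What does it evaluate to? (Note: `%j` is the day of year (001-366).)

260

First apply '+18 months', '-13 days': 2053-03-30 → 2054-09-17.
Day-of-year for 2054-09-17: days since 2054-01-01 inclusive = 260, zero-padded to 260.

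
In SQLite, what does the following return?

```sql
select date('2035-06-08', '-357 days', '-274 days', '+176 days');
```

2034-03-10

Applying '-357 days' to 2035-06-08: counting 357 days back gives 2034-06-16.
Applying '-274 days' to 2034-06-16: counting 274 days back gives 2033-09-15.
Applying '+176 days' to 2033-09-15: counting 176 days forward gives 2034-03-10.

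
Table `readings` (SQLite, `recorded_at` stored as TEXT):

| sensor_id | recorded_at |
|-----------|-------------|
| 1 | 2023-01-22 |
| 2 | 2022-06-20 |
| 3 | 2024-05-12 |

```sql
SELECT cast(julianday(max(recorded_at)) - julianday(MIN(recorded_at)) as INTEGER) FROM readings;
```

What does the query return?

692

MIN = 2022-06-20, MAX = 2024-05-12.
10 days remain in June 2022 after the 20th (30 − 20).
Full months from July 2022 through April 2024 contribute their day counts.
Then 12 days into May 2024.
Total: 10 + 31 + 31 + 30 + 31 + 30 + 31 + 31 + 28 + 31 + 30 + 31 + 30 + 31 + 31 + 30 + 31 + 30 + 31 + 31 + 29 + 31 + 30 + 12 = 692.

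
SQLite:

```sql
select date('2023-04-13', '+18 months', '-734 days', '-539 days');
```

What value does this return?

Adding +18 months to 2023-04-13 gives 2024-10-13.
Applying '-734 days' to 2024-10-13: counting 734 days back gives 2022-10-10.
Applying '-539 days' to 2022-10-10: counting 539 days back gives 2021-04-19.

2021-04-19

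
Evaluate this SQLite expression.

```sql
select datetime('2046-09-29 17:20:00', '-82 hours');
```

-82 hours from 2046-09-29 17:20:00 is 2046-09-26 07:20:00 (crosses midnight).

2046-09-26 07:20:00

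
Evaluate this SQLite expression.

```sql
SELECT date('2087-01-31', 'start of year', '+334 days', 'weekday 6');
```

2087-12-06

`start of year` rewinds 2087-01-31 to 2087-01-01.
Applying '+334 days' to 2087-01-01: counting 334 days forward gives 2087-12-01.
`weekday 6` advances to the next Saturday; 2087-12-01 is a Monday, so it moves forward to 2087-12-06.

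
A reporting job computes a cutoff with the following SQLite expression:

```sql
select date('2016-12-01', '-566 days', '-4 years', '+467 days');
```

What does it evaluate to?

Applying '-566 days' to 2016-12-01: counting 566 days back gives 2015-05-15.
Adding -4 years to 2015-05-15 gives 2011-05-15.
Applying '+467 days' to 2011-05-15: counting 467 days forward gives 2012-08-24.

2012-08-24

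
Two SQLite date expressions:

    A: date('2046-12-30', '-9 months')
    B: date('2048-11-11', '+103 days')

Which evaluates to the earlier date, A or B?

A = 2046-03-30.
B = 2049-02-22.
A is earlier.

A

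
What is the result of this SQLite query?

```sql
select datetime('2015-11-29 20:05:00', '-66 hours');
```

2015-11-27 02:05:00

-66 hours from 2015-11-29 20:05:00 is 2015-11-27 02:05:00 (crosses midnight).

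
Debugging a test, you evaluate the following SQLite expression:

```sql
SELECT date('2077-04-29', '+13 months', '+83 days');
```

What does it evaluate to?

2078-08-20

Adding +13 months to 2077-04-29 gives 2078-05-29.
Applying '+83 days' to 2078-05-29: counting 83 days forward gives 2078-08-20.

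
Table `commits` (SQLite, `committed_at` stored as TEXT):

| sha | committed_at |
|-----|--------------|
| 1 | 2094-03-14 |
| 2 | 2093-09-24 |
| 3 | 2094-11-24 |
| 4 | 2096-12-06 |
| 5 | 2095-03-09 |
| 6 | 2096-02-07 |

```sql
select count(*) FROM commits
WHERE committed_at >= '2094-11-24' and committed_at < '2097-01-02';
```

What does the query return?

4

Rows in [2094-11-24, 2097-01-02): 2094-11-24, 2096-12-06, 2095-03-09, 2096-02-07 → 4 rows.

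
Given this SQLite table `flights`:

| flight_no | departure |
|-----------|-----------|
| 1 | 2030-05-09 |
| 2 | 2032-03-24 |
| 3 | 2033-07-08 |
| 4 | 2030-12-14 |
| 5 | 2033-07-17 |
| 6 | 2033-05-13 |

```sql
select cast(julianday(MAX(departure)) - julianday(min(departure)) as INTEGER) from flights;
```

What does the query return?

MIN = 2030-05-09, MAX = 2033-07-17.
22 days remain in May 2030 after the 9th (31 − 9).
Full months from June 2030 through June 2033 contribute their day counts.
Then 17 days into July 2033.
Total: 22 + 30 + 31 + 31 + 30 + 31 + 30 + 31 + 31 + 28 + 31 + 30 + 31 + 30 + 31 + 31 + 30 + 31 + 30 + 31 + 31 + 29 + 31 + 30 + 31 + 30 + 31 + 31 + 30 + 31 + 30 + 31 + 31 + 28 + 31 + 30 + 31 + 30 + 17 = 1165.

1165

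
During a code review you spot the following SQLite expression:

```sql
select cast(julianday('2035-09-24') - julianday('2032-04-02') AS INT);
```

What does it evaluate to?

1270

28 days remain in April 2032 after the 2nd (30 − 2).
Full months from May 2032 through August 2035 contribute their day counts.
Then 24 days into September 2035.
Total: 28 + 31 + 30 + 31 + 31 + 30 + 31 + 30 + 31 + 31 + 28 + 31 + 30 + 31 + 30 + 31 + 31 + 30 + 31 + 30 + 31 + 31 + 28 + 31 + 30 + 31 + 30 + 31 + 31 + 30 + 31 + 30 + 31 + 31 + 28 + 31 + 30 + 31 + 30 + 31 + 31 + 24 = 1270.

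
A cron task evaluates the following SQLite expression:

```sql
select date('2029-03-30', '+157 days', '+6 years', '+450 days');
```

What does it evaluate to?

2036-11-26

Applying '+157 days' to 2029-03-30: counting 157 days forward gives 2029-09-03.
Adding +6 years to 2029-09-03 gives 2035-09-03.
Applying '+450 days' to 2035-09-03: counting 450 days forward gives 2036-11-26.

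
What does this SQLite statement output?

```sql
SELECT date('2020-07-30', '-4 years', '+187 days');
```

2017-02-02

Adding -4 years to 2020-07-30 gives 2016-07-30.
Applying '+187 days' to 2016-07-30: counting 187 days forward gives 2017-02-02.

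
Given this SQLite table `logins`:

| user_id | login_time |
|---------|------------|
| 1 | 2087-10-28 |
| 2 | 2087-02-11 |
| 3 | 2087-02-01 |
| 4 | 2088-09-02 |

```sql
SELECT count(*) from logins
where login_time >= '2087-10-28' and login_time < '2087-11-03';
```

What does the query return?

Rows in [2087-10-28, 2087-11-03): 2087-10-28 → 1 row.

1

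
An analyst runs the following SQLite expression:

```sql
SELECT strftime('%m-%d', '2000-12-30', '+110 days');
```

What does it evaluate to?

First apply '+110 days': 2000-12-30 → 2001-04-19.
`%m-%d` extracts the month-day: 04-19.

04-19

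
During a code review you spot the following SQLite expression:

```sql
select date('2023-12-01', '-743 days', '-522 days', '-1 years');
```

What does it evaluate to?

Applying '-743 days' to 2023-12-01: counting 743 days back gives 2021-11-18.
Applying '-522 days' to 2021-11-18: counting 522 days back gives 2020-06-14.
Adding -1 year to 2020-06-14 gives 2019-06-14.

2019-06-14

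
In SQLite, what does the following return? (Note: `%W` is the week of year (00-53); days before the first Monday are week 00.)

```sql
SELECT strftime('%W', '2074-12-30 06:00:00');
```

52

2074-12-30 is a Sunday. SQLite's %W counts Mondays since the year started; the result is 52.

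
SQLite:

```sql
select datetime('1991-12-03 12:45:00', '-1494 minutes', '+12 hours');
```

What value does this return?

1991-12-02 23:51:00

1494 minutes = 24h 54m; -1494 minutes from 1991-12-03 12:45:00 is 1991-12-02 11:51:00 (crosses midnight).
+12 hours from 1991-12-02 11:51:00 is 1991-12-02 23:51:00.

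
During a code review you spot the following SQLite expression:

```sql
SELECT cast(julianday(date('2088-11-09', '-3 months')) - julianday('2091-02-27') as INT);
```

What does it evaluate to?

-932

Adding -3 months to 2088-11-09 gives 2088-08-09.
22 days remain in August 2088 after the 9th (31 − 9).
Full months from September 2088 through January 2091 contribute their day counts.
Then 27 days into February 2091.
Total: 22 + 30 + 31 + 30 + 31 + 31 + 28 + 31 + 30 + 31 + 30 + 31 + 31 + 30 + 31 + 30 + 31 + 31 + 28 + 31 + 30 + 31 + 30 + 31 + 31 + 30 + 31 + 30 + 31 + 31 + 27 = 932.
The subtraction is earlier − later, so the result is −932 → -932.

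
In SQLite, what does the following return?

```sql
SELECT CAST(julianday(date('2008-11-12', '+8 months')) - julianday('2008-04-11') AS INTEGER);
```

457

Adding +8 months to 2008-11-12 gives 2009-07-12.
19 days remain in April 2008 after the 11th (30 − 11).
Full months from May 2008 through June 2009 contribute their day counts.
Then 12 days into July 2009.
Total: 19 + 31 + 30 + 31 + 31 + 30 + 31 + 30 + 31 + 31 + 28 + 31 + 30 + 31 + 30 + 12 = 457.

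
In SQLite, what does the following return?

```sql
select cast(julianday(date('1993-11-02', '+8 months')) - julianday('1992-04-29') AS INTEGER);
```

794

Adding +8 months to 1993-11-02 gives 1994-07-02.
1 day remains in April 1992 after the 29th (30 − 29).
Full months from May 1992 through June 1994 contribute their day counts.
Then 2 days into July 1994.
Total: 1 + 31 + 30 + 31 + 31 + 30 + 31 + 30 + 31 + 31 + 28 + 31 + 30 + 31 + 30 + 31 + 31 + 30 + 31 + 30 + 31 + 31 + 28 + 31 + 30 + 31 + 30 + 2 = 794.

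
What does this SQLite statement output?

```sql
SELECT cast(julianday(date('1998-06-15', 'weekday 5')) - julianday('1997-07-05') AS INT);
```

349

`weekday 5` advances to the next Friday; 1998-06-15 is a Monday, so it moves forward to 1998-06-19.
26 days remain in July 1997 after the 5th (31 − 5).
Full months from August 1997 through May 1998 contribute their day counts.
Then 19 days into June 1998.
Total: 26 + 31 + 30 + 31 + 30 + 31 + 31 + 28 + 31 + 30 + 31 + 19 = 349.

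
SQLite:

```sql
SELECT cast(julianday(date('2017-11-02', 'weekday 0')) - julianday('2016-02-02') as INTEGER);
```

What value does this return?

642

`weekday 0` advances to the next Sunday; 2017-11-02 is a Thursday, so it moves forward to 2017-11-05.
27 days remain in February 2016 after the 2nd (29 − 2).
Full months from March 2016 through October 2017 contribute their day counts.
Then 5 days into November 2017.
Total: 27 + 31 + 30 + 31 + 30 + 31 + 31 + 30 + 31 + 30 + 31 + 31 + 28 + 31 + 30 + 31 + 30 + 31 + 31 + 30 + 31 + 5 = 642.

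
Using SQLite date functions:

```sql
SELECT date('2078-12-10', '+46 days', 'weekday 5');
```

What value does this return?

2079-01-27

Applying '+46 days' to 2078-12-10: counting 46 days forward gives 2079-01-25.
`weekday 5` advances to the next Friday; 2079-01-25 is a Wednesday, so it moves forward to 2079-01-27.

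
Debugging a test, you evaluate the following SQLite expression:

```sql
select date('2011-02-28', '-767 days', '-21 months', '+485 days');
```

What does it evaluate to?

Applying '-767 days' to 2011-02-28: counting 767 days back gives 2009-01-22.
Adding -21 months to 2009-01-22 gives 2007-04-22.
Applying '+485 days' to 2007-04-22: counting 485 days forward gives 2008-08-19.

2008-08-19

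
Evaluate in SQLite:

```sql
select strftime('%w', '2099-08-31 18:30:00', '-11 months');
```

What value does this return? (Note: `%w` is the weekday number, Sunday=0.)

3

First apply '-11 months': 2099-08-31 18:30:00 → 2098-10-01 18:30:00.
2098-10-01 is a Wednesday; with Sunday=0 that is 3.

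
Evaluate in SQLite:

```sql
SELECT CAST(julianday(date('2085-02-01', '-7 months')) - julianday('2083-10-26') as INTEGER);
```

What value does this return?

249

Adding -7 months to 2085-02-01 gives 2084-07-01.
5 days remain in October 2083 after the 26th (31 − 26).
Full months from November 2083 through June 2084 contribute their day counts.
Then 1 day into July 2084.
Total: 5 + 30 + 31 + 31 + 29 + 31 + 30 + 31 + 30 + 1 = 249.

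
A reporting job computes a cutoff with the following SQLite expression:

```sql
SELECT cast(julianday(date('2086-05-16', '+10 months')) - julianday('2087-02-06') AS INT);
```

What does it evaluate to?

Adding +10 months to 2086-05-16 gives 2087-03-16.
22 days remain in February 2087 after the 6th (28 − 6).
Then 16 days into March 2087.
Total: 22 + 16 = 38.

38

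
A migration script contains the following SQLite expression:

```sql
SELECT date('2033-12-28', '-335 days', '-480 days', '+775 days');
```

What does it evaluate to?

2033-11-18

Applying '-335 days' to 2033-12-28: counting 335 days back gives 2033-01-27.
Applying '-480 days' to 2033-01-27: counting 480 days back gives 2031-10-05.
Applying '+775 days' to 2031-10-05: counting 775 days forward gives 2033-11-18.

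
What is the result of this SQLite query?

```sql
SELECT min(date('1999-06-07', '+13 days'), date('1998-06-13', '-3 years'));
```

1995-06-13

date('1999-06-07', '+13 days') → 1999-06-20.
date('1998-06-13', '-3 years') → 1995-06-13.
Earlier of the two is 1995-06-13.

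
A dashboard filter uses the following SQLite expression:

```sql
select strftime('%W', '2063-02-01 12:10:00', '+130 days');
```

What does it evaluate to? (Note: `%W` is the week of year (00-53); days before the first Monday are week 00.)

24

First apply '+130 days': 2063-02-01 12:10:00 → 2063-06-11 12:10:00.
2063-06-11 is a Monday. SQLite's %W counts Mondays since the year started; the result is 24.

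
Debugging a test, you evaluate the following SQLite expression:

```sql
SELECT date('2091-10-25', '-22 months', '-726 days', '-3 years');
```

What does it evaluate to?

Adding -22 months to 2091-10-25 gives 2089-12-25.
Applying '-726 days' to 2089-12-25: counting 726 days back gives 2087-12-30.
Adding -3 years to 2087-12-30 gives 2084-12-30.

2084-12-30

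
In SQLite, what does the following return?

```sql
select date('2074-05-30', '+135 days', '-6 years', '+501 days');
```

2070-02-25

Applying '+135 days' to 2074-05-30: counting 135 days forward gives 2074-10-12.
Adding -6 years to 2074-10-12 gives 2068-10-12.
Applying '+501 days' to 2068-10-12: counting 501 days forward gives 2070-02-25.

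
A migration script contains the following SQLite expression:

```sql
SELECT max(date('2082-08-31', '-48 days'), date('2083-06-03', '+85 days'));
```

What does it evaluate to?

date('2082-08-31', '-48 days') → 2082-07-14.
date('2083-06-03', '+85 days') → 2083-08-27.
Later of the two is 2083-08-27.

2083-08-27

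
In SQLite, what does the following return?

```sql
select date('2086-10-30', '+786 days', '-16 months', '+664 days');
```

Applying '+786 days' to 2086-10-30: counting 786 days forward gives 2088-12-24.
Adding -16 months to 2088-12-24 gives 2087-08-24.
Applying '+664 days' to 2087-08-24: counting 664 days forward gives 2089-06-18.

2089-06-18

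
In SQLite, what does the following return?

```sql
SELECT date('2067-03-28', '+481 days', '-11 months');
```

2067-08-21

Applying '+481 days' to 2067-03-28: counting 481 days forward gives 2068-07-21.
Adding -11 months to 2068-07-21 gives 2067-08-21.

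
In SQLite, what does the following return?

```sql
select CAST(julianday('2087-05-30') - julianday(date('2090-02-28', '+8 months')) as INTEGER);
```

-1247

Adding +8 months to 2090-02-28 gives 2090-10-28.
1 day remains in May 2087 after the 30th (31 − 30).
Full months from June 2087 through September 2090 contribute their day counts.
Then 28 days into October 2090.
Total: 1 + 30 + 31 + 31 + 30 + 31 + 30 + 31 + 31 + 29 + 31 + 30 + 31 + 30 + 31 + 31 + 30 + 31 + 30 + 31 + 31 + 28 + 31 + 30 + 31 + 30 + 31 + 31 + 30 + 31 + 30 + 31 + 31 + 28 + 31 + 30 + 31 + 30 + 31 + 31 + 30 + 28 = 1247.
The subtraction is earlier − later, so the result is −1247 → -1247.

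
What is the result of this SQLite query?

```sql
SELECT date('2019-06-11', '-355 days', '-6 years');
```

2012-06-21

Applying '-355 days' to 2019-06-11: counting 355 days back gives 2018-06-21.
Adding -6 years to 2018-06-21 gives 2012-06-21.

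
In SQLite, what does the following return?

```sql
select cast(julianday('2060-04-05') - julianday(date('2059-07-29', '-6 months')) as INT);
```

Adding -6 months to 2059-07-29 gives 2059-01-29.
2 days remain in January 2059 after the 29th (31 − 29).
Full months from February 2059 through March 2060 contribute their day counts.
Then 5 days into April 2060.
Total: 2 + 28 + 31 + 30 + 31 + 30 + 31 + 31 + 30 + 31 + 30 + 31 + 31 + 29 + 31 + 5 = 432.

432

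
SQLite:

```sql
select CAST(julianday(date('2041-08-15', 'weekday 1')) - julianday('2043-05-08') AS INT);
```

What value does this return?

`weekday 1` advances to the next Monday; 2041-08-15 is a Thursday, so it moves forward to 2041-08-19.
12 days remain in August 2041 after the 19th (31 − 19).
Full months from September 2041 through April 2043 contribute their day counts.
Then 8 days into May 2043.
Total: 12 + 30 + 31 + 30 + 31 + 31 + 28 + 31 + 30 + 31 + 30 + 31 + 31 + 30 + 31 + 30 + 31 + 31 + 28 + 31 + 30 + 8 = 627.
The subtraction is earlier − later, so the result is −627 → -627.

-627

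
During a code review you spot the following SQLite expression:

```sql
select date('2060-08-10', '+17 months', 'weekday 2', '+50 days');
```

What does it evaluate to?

Adding +17 months to 2060-08-10 gives 2062-01-10.
`weekday 2` advances to the next Tuesday; 2062-01-10 is already a Tuesday, so it stays at 2062-01-10.
Applying '+50 days' to 2062-01-10: counting 50 days forward gives 2062-03-01.

2062-03-01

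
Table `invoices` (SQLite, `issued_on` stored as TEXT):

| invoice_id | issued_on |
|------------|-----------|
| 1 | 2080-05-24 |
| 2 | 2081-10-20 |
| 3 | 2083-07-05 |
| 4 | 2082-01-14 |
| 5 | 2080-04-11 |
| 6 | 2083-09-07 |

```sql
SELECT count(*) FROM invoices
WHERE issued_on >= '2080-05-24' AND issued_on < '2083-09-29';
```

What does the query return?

5

Rows in [2080-05-24, 2083-09-29): 2080-05-24, 2081-10-20, 2083-07-05, 2082-01-14, 2083-09-07 → 5 rows.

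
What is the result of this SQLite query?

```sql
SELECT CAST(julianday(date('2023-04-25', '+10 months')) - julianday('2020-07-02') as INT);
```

1333

Adding +10 months to 2023-04-25 gives 2024-02-25.
29 days remain in July 2020 after the 2nd (31 − 2).
Full months from August 2020 through January 2024 contribute their day counts.
Then 25 days into February 2024.
Total: 29 + 31 + 30 + 31 + 30 + 31 + 31 + 28 + 31 + 30 + 31 + 30 + 31 + 31 + 30 + 31 + 30 + 31 + 31 + 28 + 31 + 30 + 31 + 30 + 31 + 31 + 30 + 31 + 30 + 31 + 31 + 28 + 31 + 30 + 31 + 30 + 31 + 31 + 30 + 31 + 30 + 31 + 31 + 25 = 1333.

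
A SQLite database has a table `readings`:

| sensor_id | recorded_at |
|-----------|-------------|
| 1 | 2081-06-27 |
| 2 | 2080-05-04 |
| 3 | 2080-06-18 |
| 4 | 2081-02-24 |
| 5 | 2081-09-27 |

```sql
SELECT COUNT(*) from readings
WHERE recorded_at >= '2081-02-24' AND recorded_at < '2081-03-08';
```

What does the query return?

1

Rows in [2081-02-24, 2081-03-08): 2081-02-24 → 1 row.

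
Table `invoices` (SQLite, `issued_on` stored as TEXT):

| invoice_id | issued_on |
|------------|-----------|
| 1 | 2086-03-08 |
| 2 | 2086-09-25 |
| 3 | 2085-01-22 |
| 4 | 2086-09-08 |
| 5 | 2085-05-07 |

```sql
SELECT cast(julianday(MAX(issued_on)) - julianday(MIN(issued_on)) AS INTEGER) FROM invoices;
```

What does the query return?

MIN = 2085-01-22, MAX = 2086-09-25.
9 days remain in January 2085 after the 22nd (31 − 22).
Full months from February 2085 through August 2086 contribute their day counts.
Then 25 days into September 2086.
Total: 9 + 28 + 31 + 30 + 31 + 30 + 31 + 31 + 30 + 31 + 30 + 31 + 31 + 28 + 31 + 30 + 31 + 30 + 31 + 31 + 25 = 611.

611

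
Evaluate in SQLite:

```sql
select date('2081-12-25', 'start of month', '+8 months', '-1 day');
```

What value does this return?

2082-07-31

`start of month` rewinds 2081-12-25 to 2081-12-01.
Adding +8 months to 2081-12-01 gives 2082-08-01.
Going back 1 day from 2082-08-01 reaches 2082-07-31 (last day of July, 31 days).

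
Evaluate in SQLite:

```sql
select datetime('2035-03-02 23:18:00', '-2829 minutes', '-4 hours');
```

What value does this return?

2829 minutes = 47h 9m; -2829 minutes from 2035-03-02 23:18:00 is 2035-03-01 00:09:00 (crosses midnight).
-4 hours from 2035-03-01 00:09:00 is 2035-02-28 20:09:00 (crosses midnight).

2035-02-28 20:09:00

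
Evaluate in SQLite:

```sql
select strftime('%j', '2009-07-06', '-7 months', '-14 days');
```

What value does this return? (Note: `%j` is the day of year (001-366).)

First apply '-7 months', '-14 days': 2009-07-06 → 2008-11-22.
Day-of-year for 2008-11-22: days since 2008-01-01 inclusive = 327, zero-padded to 327.

327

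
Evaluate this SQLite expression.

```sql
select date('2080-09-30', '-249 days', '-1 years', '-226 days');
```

2078-06-13

Applying '-249 days' to 2080-09-30: counting 249 days back gives 2080-01-25.
Adding -1 year to 2080-01-25 gives 2079-01-25.
Applying '-226 days' to 2079-01-25: counting 226 days back gives 2078-06-13.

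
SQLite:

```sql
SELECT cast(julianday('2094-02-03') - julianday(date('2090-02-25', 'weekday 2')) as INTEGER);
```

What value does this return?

`weekday 2` advances to the next Tuesday; 2090-02-25 is a Saturday, so it moves forward to 2090-02-28.
0 days remain in February 2090 after the 28th (28 − 28).
Full months from March 2090 through January 2094 contribute their day counts.
Then 3 days into February 2094.
Total: 0 + 31 + 30 + 31 + 30 + 31 + 31 + 30 + 31 + 30 + 31 + 31 + 28 + 31 + 30 + 31 + 30 + 31 + 31 + 30 + 31 + 30 + 31 + 31 + 29 + 31 + 30 + 31 + 30 + 31 + 31 + 30 + 31 + 30 + 31 + 31 + 28 + 31 + 30 + 31 + 30 + 31 + 31 + 30 + 31 + 30 + 31 + 31 + 3 = 1436.

1436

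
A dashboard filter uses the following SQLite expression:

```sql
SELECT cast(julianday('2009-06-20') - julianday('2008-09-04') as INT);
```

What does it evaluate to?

26 days remain in September 2008 after the 4th (30 − 4).
Full months from October 2008 through May 2009 contribute their day counts.
Then 20 days into June 2009.
Total: 26 + 31 + 30 + 31 + 31 + 28 + 31 + 30 + 31 + 20 = 289.

289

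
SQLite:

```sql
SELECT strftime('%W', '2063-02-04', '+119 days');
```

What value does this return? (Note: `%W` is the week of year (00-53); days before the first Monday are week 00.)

22

First apply '+119 days': 2063-02-04 → 2063-06-03.
2063-06-03 is a Sunday. SQLite's %W counts Mondays since the year started; the result is 22.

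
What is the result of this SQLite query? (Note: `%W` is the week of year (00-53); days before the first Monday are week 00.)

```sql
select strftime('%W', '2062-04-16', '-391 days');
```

First apply '-391 days': 2062-04-16 → 2061-03-21.
2061-03-21 is a Monday. SQLite's %W counts Mondays since the year started; the result is 12.

12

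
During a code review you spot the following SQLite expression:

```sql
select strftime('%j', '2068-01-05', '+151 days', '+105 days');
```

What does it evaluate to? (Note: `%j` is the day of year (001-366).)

261

First apply '+151 days', '+105 days': 2068-01-05 → 2068-09-17.
Day-of-year for 2068-09-17: days since 2068-01-01 inclusive = 261, zero-padded to 261.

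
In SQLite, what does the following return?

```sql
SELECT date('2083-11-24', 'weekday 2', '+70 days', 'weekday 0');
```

2084-02-13

`weekday 2` advances to the next Tuesday; 2083-11-24 is a Wednesday, so it moves forward to 2083-11-30.
Applying '+70 days' to 2083-11-30: counting 70 days forward gives 2084-02-08.
`weekday 0` advances to the next Sunday; 2084-02-08 is a Tuesday, so it moves forward to 2084-02-13.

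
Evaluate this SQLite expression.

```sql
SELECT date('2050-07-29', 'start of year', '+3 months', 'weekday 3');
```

`start of year` rewinds 2050-07-29 to 2050-01-01.
Adding +3 months to 2050-01-01 gives 2050-04-01.
`weekday 3` advances to the next Wednesday; 2050-04-01 is a Friday, so it moves forward to 2050-04-06.

2050-04-06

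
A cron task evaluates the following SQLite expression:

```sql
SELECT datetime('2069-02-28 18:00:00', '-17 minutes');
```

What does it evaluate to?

-17 minutes from 2069-02-28 18:00:00 is 2069-02-28 17:43:00.

2069-02-28 17:43:00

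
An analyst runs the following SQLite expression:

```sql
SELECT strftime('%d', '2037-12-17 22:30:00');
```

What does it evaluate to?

17

`%d` extracts the 2-digit day of month: 17.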